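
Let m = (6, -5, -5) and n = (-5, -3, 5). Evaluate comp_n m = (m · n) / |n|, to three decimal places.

m · n = 6·(-5) + (-5)·(-3) + (-5)·5 = -30 + 15 - 25 = -40
|n| = √(25 + 9 + 25) = √59 ≈ 7.6811
comp_n m = -40 / √59 ≈ -5.208

-5.208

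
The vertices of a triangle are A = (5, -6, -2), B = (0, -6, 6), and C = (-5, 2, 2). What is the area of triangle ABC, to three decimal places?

AB = (-5, 0, 8),  AC = (-10, 8, 4)
i: 0·4 - 8·8 = 0 - 64 = -64
j: 8·(-10) - (-5)·4 = -80 - (-20) = -60
k: (-5)·8 - 0·(-10) = -40 - 0 = -40
AB × AC = (-64, -60, -40)
|AB × AC| = √9296 ≈ 96.4158
area = ½ · 96.4158 ≈ 48.208

48.208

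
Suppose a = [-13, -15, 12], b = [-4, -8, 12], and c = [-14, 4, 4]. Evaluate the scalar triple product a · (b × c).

1784

b × c:
i: (-8)·4 - 12·4 = -32 - 48 = -80
j: 12·(-14) - (-4)·4 = -168 - (-16) = -152
k: (-4)·4 - (-8)·(-14) = -16 - 112 = -128
b × c = (-80, -152, -128)
a · (b × c) = (-13)·(-80) + (-15)·(-152) + 12·(-128) = 1040 + 2280 - 1536 = 1784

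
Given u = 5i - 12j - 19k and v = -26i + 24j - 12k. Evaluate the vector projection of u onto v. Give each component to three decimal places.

(3.539, -3.266, 1.633)

u · v = 5·(-26) + (-12)·24 + (-19)·(-12) = -130 - 288 + 228 = -190
|v|² = 676 + 576 + 144 = 1396
proj_v u = (-190/1396) · (-26, 24, -12) ≈ (3.539, -3.266, 1.633)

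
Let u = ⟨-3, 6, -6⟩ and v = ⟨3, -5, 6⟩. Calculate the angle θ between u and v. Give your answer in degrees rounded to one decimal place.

u · v = (-3)·3 + 6·(-5) + (-6)·6 = -9 - 30 - 36 = -75
|u|² = 9 + 36 + 36 = 81,  |u| = √81 ≈ 9.000000
|v|² = 9 + 25 + 36 = 70,  |v| = √70 ≈ 8.366600
cos θ = -75 / (9.000000 · 8.366600) ≈ -0.99602
θ = arccos(-0.99602) ≈ 174.9°

174.9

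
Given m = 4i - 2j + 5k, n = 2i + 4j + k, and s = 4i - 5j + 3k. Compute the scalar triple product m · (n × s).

-58

n × s:
i: 4·3 - 1·(-5) = 12 - (-5) = 17
j: 1·4 - 2·3 = 4 - 6 = -2
k: 2·(-5) - 4·4 = -10 - 16 = -26
n × s = (17, -2, -26)
m · (n × s) = 4·17 + (-2)·(-2) + 5·(-26) = 68 + 4 - 130 = -58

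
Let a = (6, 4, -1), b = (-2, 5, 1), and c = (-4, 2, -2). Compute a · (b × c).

b × c:
i: 5·(-2) - 1·2 = -10 - 2 = -12
j: 1·(-4) - (-2)·(-2) = -4 - 4 = -8
k: (-2)·2 - 5·(-4) = -4 - (-20) = 16
b × c = (-12, -8, 16)
a · (b × c) = 6·(-12) + 4·(-8) + (-1)·16 = -72 - 32 - 16 = -120

-120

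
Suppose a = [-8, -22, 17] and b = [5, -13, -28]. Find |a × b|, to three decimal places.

875.035

i: (-22)·(-28) - 17·(-13) = 616 - (-221) = 837
j: 17·5 - (-8)·(-28) = 85 - 224 = -139
k: (-8)·(-13) - (-22)·5 = 104 - (-110) = 214
a × b = (837, -139, 214)
|a × b| = √(837² + (-139)² + 214²) = √765686 ≈ 875.0349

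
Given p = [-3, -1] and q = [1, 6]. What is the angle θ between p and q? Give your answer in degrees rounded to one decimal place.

p · q = (-3)·1 + (-1)·6 = -3 - 6 = -9
|p|² = 9 + 1 = 10,  |p| = √10 ≈ 3.162278
|q|² = 1 + 36 = 37,  |q| = √37 ≈ 6.082763
cos θ = -9 / (3.162278 · 6.082763) ≈ -0.46789
θ = arccos(-0.46789) ≈ 117.9°

117.9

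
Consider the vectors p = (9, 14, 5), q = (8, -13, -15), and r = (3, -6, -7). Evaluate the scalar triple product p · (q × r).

118

q × r:
i: (-13)·(-7) - (-15)·(-6) = 91 - 90 = 1
j: (-15)·3 - 8·(-7) = -45 - (-56) = 11
k: 8·(-6) - (-13)·3 = -48 - (-39) = -9
q × r = (1, 11, -9)
p · (q × r) = 9·1 + 14·11 + 5·(-9) = 9 + 154 - 45 = 118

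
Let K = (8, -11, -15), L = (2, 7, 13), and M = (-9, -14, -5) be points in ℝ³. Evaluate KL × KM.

KL = (-6, 18, 28)
KM = (-17, -3, 10)
i: 18·10 - 28·(-3) = 180 - (-84) = 264
j: 28·(-17) - (-6)·10 = -476 - (-60) = -416
k: (-6)·(-3) - 18·(-17) = 18 - (-306) = 324
KL × KM = (264, -416, 324)

(264, -416, 324)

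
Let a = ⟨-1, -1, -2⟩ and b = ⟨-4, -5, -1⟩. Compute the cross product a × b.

(-9, 7, 1)

i: (-1)·(-1) - (-2)·(-5) = 1 - 10 = -9
j: (-2)·(-4) - (-1)·(-1) = 8 - 1 = 7
k: (-1)·(-5) - (-1)·(-4) = 5 - 4 = 1
a × b = (-9, 7, 1)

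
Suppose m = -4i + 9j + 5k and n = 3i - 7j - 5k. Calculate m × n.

(-10, -5, 1)

i: 9·(-5) - 5·(-7) = -45 - (-35) = -10
j: 5·3 - (-4)·(-5) = 15 - 20 = -5
k: (-4)·(-7) - 9·3 = 28 - 27 = 1
m × n = (-10, -5, 1)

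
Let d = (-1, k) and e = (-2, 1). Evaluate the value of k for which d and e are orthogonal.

-2

d · e = (-1)·(-2) + k·1 = 2 + 1k
Set equal to 0: 1k = -2, so k = -2.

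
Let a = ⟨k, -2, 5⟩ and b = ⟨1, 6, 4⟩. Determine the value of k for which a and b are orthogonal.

a · b = k·1 + (-2)·6 + 5·4 = 8 + 1k
Set equal to 0: 1k = -8, so k = -8.

-8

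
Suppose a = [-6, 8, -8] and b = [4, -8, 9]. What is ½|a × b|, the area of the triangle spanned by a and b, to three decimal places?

14.177

i: 8·9 - (-8)·(-8) = 72 - 64 = 8
j: (-8)·4 - (-6)·9 = -32 - (-54) = 22
k: (-6)·(-8) - 8·4 = 48 - 32 = 16
a × b = (8, 22, 16)
|a × b| = √(8² + 22² + 16²) = √804 ≈ 28.3549
area = ½ · 28.3549 ≈ 14.177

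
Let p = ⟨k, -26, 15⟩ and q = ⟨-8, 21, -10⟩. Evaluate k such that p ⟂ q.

-87

p · q = k·(-8) + (-26)·21 + 15·(-10) = -696 - 8k
Set equal to 0: -8k = 696, so k = -87.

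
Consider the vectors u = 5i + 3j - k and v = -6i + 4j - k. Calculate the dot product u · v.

u · v = 5·(-6) + 3·4 + (-1)·(-1) = -30 + 12 + 1 = -17

-17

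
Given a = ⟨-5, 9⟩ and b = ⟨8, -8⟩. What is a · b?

-112

a · b = (-5)·8 + 9·(-8) = -40 - 72 = -112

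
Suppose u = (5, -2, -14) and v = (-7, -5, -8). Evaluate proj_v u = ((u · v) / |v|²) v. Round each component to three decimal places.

(-4.413, -3.152, -5.043)

u · v = 5·(-7) + (-2)·(-5) + (-14)·(-8) = -35 + 10 + 112 = 87
|v|² = 49 + 25 + 64 = 138
proj_v u = (87/138) · (-7, -5, -8) ≈ (-4.413, -3.152, -5.043)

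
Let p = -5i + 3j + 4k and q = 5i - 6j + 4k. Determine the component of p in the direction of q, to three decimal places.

p · q = (-5)·5 + 3·(-6) + 4·4 = -25 - 18 + 16 = -27
|q| = √(25 + 36 + 16) = √77 ≈ 8.7750
comp_q p = -27 / √77 ≈ -3.077

-3.077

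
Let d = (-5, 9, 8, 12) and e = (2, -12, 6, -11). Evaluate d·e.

d · e = (-5)·2 + 9·(-12) + 8·6 + 12·(-11) = -10 - 108 + 48 - 132 = -202

-202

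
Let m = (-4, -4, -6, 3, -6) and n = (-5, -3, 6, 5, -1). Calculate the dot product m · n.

m · n = (-4)·(-5) + (-4)·(-3) + (-6)·6 + 3·5 + (-6)·(-1) = 20 + 12 - 36 + 15 + 6 = 17

17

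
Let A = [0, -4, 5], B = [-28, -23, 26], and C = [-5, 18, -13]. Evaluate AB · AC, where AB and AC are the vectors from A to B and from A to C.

AB = B − A = (-28, -19, 21)
AC = C − A = (-5, 22, -18)
AB · AC = (-28)·(-5) + (-19)·22 + 21·(-18) = 140 - 418 - 378 = -656

-656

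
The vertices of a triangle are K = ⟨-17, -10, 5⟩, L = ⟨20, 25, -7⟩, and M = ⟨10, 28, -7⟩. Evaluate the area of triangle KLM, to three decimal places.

KL = (37, 35, -12),  KM = (27, 38, -12)
i: 35·(-12) - (-12)·38 = -420 - (-456) = 36
j: (-12)·27 - 37·(-12) = -324 - (-444) = 120
k: 37·38 - 35·27 = 1406 - 945 = 461
KL × KM = (36, 120, 461)
|KL × KM| = √228217 ≈ 477.7206
area = ½ · 477.7206 ≈ 238.860

238.860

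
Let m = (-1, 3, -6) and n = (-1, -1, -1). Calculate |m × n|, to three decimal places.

11.045

i: 3·(-1) - (-6)·(-1) = -3 - 6 = -9
j: (-6)·(-1) - (-1)·(-1) = 6 - 1 = 5
k: (-1)·(-1) - 3·(-1) = 1 - (-3) = 4
m × n = (-9, 5, 4)
|m × n| = √((-9)² + 5² + 4²) = √122 ≈ 11.0454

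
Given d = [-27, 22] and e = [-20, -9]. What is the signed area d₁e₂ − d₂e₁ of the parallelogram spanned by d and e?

683

(-27)·(-9) - 22·(-20) = 243 - (-440) = 683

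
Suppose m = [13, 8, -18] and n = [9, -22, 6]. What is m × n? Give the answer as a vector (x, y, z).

i: 8·6 - (-18)·(-22) = 48 - 396 = -348
j: (-18)·9 - 13·6 = -162 - 78 = -240
k: 13·(-22) - 8·9 = -286 - 72 = -358
m × n = (-348, -240, -358)

(-348, -240, -358)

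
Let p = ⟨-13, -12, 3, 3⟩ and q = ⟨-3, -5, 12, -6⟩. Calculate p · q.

117

p · q = (-13)·(-3) + (-12)·(-5) + 3·12 + 3·(-6) = 39 + 60 + 36 - 18 = 117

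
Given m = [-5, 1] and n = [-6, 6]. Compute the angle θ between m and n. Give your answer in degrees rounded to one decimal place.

33.7

m · n = (-5)·(-6) + 1·6 = 30 + 6 = 36
|m|² = 25 + 1 = 26,  |m| = √26 ≈ 5.099020
|n|² = 36 + 36 = 72,  |n| = √72 ≈ 8.485281
cos θ = 36 / (5.099020 · 8.485281) ≈ 0.83205
θ = arccos(0.83205) ≈ 33.7°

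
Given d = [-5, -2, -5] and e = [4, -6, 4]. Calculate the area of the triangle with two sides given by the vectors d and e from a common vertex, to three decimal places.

26.870

i: (-2)·4 - (-5)·(-6) = -8 - 30 = -38
j: (-5)·4 - (-5)·4 = -20 - (-20) = 0
k: (-5)·(-6) - (-2)·4 = 30 - (-8) = 38
d × e = (-38, 0, 38)
|d × e| = √((-38)² + 0² + 38²) = √2888 ≈ 53.7401
area = ½ · 53.7401 ≈ 26.870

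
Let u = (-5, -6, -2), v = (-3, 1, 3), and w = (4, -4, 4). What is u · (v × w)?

v × w:
i: 1·4 - 3·(-4) = 4 - (-12) = 16
j: 3·4 - (-3)·4 = 12 - (-12) = 24
k: (-3)·(-4) - 1·4 = 12 - 4 = 8
v × w = (16, 24, 8)
u · (v × w) = (-5)·16 + (-6)·24 + (-2)·8 = -80 - 144 - 16 = -240

-240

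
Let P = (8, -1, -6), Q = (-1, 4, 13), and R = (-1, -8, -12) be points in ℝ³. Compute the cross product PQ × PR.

(103, -225, 108)

PQ = (-9, 5, 19)
PR = (-9, -7, -6)
i: 5·(-6) - 19·(-7) = -30 - (-133) = 103
j: 19·(-9) - (-9)·(-6) = -171 - 54 = -225
k: (-9)·(-7) - 5·(-9) = 63 - (-45) = 108
PQ × PR = (103, -225, 108)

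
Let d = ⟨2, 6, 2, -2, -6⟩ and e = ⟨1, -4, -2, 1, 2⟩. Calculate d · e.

-40

d · e = 2·1 + 6·(-4) + 2·(-2) + (-2)·1 + (-6)·2 = 2 - 24 - 4 - 2 - 12 = -40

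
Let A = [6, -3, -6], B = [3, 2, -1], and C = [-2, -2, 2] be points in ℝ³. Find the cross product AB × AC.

(35, -16, 37)

AB = (-3, 5, 5)
AC = (-8, 1, 8)
i: 5·8 - 5·1 = 40 - 5 = 35
j: 5·(-8) - (-3)·8 = -40 - (-24) = -16
k: (-3)·1 - 5·(-8) = -3 - (-40) = 37
AB × AC = (35, -16, 37)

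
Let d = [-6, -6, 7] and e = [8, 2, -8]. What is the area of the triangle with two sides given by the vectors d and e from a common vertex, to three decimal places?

i: (-6)·(-8) - 7·2 = 48 - 14 = 34
j: 7·8 - (-6)·(-8) = 56 - 48 = 8
k: (-6)·2 - (-6)·8 = -12 - (-48) = 36
d × e = (34, 8, 36)
|d × e| = √(34² + 8² + 36²) = √2516 ≈ 50.1597
area = ½ · 50.1597 ≈ 25.080

25.080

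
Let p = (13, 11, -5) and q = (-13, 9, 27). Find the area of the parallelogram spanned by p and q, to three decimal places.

i: 11·27 - (-5)·9 = 297 - (-45) = 342
j: (-5)·(-13) - 13·27 = 65 - 351 = -286
k: 13·9 - 11·(-13) = 117 - (-143) = 260
p × q = (342, -286, 260)
|p × q| = √(342² + (-286)² + 260²) = √266360 ≈ 516.1008

516.101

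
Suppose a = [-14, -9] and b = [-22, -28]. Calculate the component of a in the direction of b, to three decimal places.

15.726

a · b = (-14)·(-22) + (-9)·(-28) = 308 + 252 = 560
|b| = √(484 + 784) = √1268 ≈ 35.6090
comp_b a = 560 / √1268 ≈ 15.726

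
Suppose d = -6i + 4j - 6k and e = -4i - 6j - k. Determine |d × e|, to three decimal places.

i: 4·(-1) - (-6)·(-6) = -4 - 36 = -40
j: (-6)·(-4) - (-6)·(-1) = 24 - 6 = 18
k: (-6)·(-6) - 4·(-4) = 36 - (-16) = 52
d × e = (-40, 18, 52)
|d × e| = √((-40)² + 18² + 52²) = √4628 ≈ 68.0294

68.029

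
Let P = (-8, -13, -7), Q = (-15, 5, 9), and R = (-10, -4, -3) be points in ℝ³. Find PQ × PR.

(-72, -4, -27)

PQ = (-7, 18, 16)
PR = (-2, 9, 4)
i: 18·4 - 16·9 = 72 - 144 = -72
j: 16·(-2) - (-7)·4 = -32 - (-28) = -4
k: (-7)·9 - 18·(-2) = -63 - (-36) = -27
PQ × PR = (-72, -4, -27)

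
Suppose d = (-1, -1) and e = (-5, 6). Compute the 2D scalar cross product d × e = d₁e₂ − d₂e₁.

(-1)·6 - (-1)·(-5) = -6 - 5 = -11

-11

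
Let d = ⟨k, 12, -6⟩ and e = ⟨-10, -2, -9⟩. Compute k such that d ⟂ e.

3

d · e = k·(-10) + 12·(-2) + (-6)·(-9) = 30 - 10k
Set equal to 0: -10k = -30, so k = 3.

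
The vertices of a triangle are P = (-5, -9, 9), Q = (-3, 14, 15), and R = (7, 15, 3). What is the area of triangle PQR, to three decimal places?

PQ = (2, 23, 6),  PR = (12, 24, -6)
i: 23·(-6) - 6·24 = -138 - 144 = -282
j: 6·12 - 2·(-6) = 72 - (-12) = 84
k: 2·24 - 23·12 = 48 - 276 = -228
PQ × PR = (-282, 84, -228)
|PQ × PR| = √138564 ≈ 372.2419
area = ½ · 372.2419 ≈ 186.121

186.121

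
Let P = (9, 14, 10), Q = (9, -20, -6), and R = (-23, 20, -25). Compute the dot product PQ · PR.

356

PQ = Q − P = (0, -34, -16)
PR = R − P = (-32, 6, -35)
PQ · PR = 0·(-32) + (-34)·6 + (-16)·(-35) = 0 - 204 + 560 = 356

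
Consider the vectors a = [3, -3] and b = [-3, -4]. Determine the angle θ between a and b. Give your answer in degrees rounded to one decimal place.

81.9

a · b = 3·(-3) + (-3)·(-4) = -9 + 12 = 3
|a|² = 9 + 9 = 18,  |a| = √18 ≈ 4.242641
|b|² = 9 + 16 = 25,  |b| = √25 ≈ 5.000000
cos θ = 3 / (4.242641 · 5.000000) ≈ 0.14142
θ = arccos(0.14142) ≈ 81.9°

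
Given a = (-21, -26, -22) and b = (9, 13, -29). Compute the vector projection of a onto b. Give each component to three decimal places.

a · b = (-21)·9 + (-26)·13 + (-22)·(-29) = -189 - 338 + 638 = 111
|b|² = 81 + 169 + 841 = 1091
proj_b a = (111/1091) · (9, 13, -29) ≈ (0.916, 1.323, -2.951)

(0.916, 1.323, -2.951)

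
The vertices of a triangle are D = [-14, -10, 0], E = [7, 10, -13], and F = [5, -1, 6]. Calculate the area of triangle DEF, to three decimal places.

DE = (21, 20, -13),  DF = (19, 9, 6)
i: 20·6 - (-13)·9 = 120 - (-117) = 237
j: (-13)·19 - 21·6 = -247 - 126 = -373
k: 21·9 - 20·19 = 189 - 380 = -191
DE × DF = (237, -373, -191)
|DE × DF| = √231779 ≈ 481.4343
area = ½ · 481.4343 ≈ 240.717

240.717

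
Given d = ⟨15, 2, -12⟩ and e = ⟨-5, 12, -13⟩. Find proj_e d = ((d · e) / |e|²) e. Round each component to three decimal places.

(-1.553, 3.728, -4.038)

d · e = 15·(-5) + 2·12 + (-12)·(-13) = -75 + 24 + 156 = 105
|e|² = 25 + 144 + 169 = 338
proj_e d = (105/338) · (-5, 12, -13) ≈ (-1.553, 3.728, -4.038)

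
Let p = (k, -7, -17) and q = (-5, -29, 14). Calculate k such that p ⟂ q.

-7

p · q = k·(-5) + (-7)·(-29) + (-17)·14 = -35 - 5k
Set equal to 0: -5k = 35, so k = -7.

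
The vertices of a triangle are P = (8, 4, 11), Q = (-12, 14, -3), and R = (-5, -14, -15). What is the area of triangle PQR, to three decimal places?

PQ = (-20, 10, -14),  PR = (-13, -18, -26)
i: 10·(-26) - (-14)·(-18) = -260 - 252 = -512
j: (-14)·(-13) - (-20)·(-26) = 182 - 520 = -338
k: (-20)·(-18) - 10·(-13) = 360 - (-130) = 490
PQ × PR = (-512, -338, 490)
|PQ × PR| = √616488 ≈ 785.1675
area = ½ · 785.1675 ≈ 392.584

392.584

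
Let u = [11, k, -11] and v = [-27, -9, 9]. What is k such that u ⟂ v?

u · v = 11·(-27) + k·(-9) + (-11)·9 = -396 - 9k
Set equal to 0: -9k = 396, so k = -44.

-44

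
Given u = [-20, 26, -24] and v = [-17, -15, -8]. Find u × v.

(-568, 248, 742)

i: 26·(-8) - (-24)·(-15) = -208 - 360 = -568
j: (-24)·(-17) - (-20)·(-8) = 408 - 160 = 248
k: (-20)·(-15) - 26·(-17) = 300 - (-442) = 742
u × v = (-568, 248, 742)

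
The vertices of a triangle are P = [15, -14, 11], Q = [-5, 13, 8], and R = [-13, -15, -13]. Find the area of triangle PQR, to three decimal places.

PQ = (-20, 27, -3),  PR = (-28, -1, -24)
i: 27·(-24) - (-3)·(-1) = -648 - 3 = -651
j: (-3)·(-28) - (-20)·(-24) = 84 - 480 = -396
k: (-20)·(-1) - 27·(-28) = 20 - (-756) = 776
PQ × PR = (-651, -396, 776)
|PQ × PR| = √1182793 ≈ 1087.5629
area = ½ · 1087.5629 ≈ 543.781

543.781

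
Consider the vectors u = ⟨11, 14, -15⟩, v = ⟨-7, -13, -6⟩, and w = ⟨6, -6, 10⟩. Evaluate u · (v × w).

v × w:
i: (-13)·10 - (-6)·(-6) = -130 - 36 = -166
j: (-6)·6 - (-7)·10 = -36 - (-70) = 34
k: (-7)·(-6) - (-13)·6 = 42 - (-78) = 120
v × w = (-166, 34, 120)
u · (v × w) = 11·(-166) + 14·34 + (-15)·120 = -1826 + 476 - 1800 = -3150

-3150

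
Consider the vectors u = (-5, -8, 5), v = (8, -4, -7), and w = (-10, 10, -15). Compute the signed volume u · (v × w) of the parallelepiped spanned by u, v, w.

v × w:
i: (-4)·(-15) - (-7)·10 = 60 - (-70) = 130
j: (-7)·(-10) - 8·(-15) = 70 - (-120) = 190
k: 8·10 - (-4)·(-10) = 80 - 40 = 40
v × w = (130, 190, 40)
u · (v × w) = (-5)·130 + (-8)·190 + 5·40 = -650 - 1520 + 200 = -1970

-1970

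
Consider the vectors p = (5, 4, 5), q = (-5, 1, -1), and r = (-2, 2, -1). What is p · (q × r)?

q × r:
i: 1·(-1) - (-1)·2 = -1 - (-2) = 1
j: (-1)·(-2) - (-5)·(-1) = 2 - 5 = -3
k: (-5)·2 - 1·(-2) = -10 - (-2) = -8
q × r = (1, -3, -8)
p · (q × r) = 5·1 + 4·(-3) + 5·(-8) = 5 - 12 - 40 = -47

-47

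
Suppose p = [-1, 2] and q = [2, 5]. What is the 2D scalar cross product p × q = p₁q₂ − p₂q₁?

(-1)·5 - 2·2 = -5 - 4 = -9

-9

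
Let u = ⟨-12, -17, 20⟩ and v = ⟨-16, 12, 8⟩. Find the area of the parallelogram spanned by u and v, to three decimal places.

i: (-17)·8 - 20·12 = -136 - 240 = -376
j: 20·(-16) - (-12)·8 = -320 - (-96) = -224
k: (-12)·12 - (-17)·(-16) = -144 - 272 = -416
u × v = (-376, -224, -416)
|u × v| = √((-376)² + (-224)² + (-416)²) = √364608 ≈ 603.8278

603.828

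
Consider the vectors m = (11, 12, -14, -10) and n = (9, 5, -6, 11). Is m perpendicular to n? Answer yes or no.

m · n = 11·9 + 12·5 + (-14)·(-6) + (-10)·11 = 99 + 60 + 84 - 110 = 133
Nonzero, so the vectors are not orthogonal.

no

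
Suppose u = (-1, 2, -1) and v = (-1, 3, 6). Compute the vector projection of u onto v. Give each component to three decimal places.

(-0.022, 0.065, 0.130)

u · v = (-1)·(-1) + 2·3 + (-1)·6 = 1 + 6 - 6 = 1
|v|² = 1 + 9 + 36 = 46
proj_v u = (1/46) · (-1, 3, 6) ≈ (-0.022, 0.065, 0.130)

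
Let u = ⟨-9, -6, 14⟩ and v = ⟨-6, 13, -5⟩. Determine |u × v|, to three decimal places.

i: (-6)·(-5) - 14·13 = 30 - 182 = -152
j: 14·(-6) - (-9)·(-5) = -84 - 45 = -129
k: (-9)·13 - (-6)·(-6) = -117 - 36 = -153
u × v = (-152, -129, -153)
|u × v| = √((-152)² + (-129)² + (-153)²) = √63154 ≈ 251.3046

251.305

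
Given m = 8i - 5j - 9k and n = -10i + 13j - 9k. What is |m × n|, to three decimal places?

i: (-5)·(-9) - (-9)·13 = 45 - (-117) = 162
j: (-9)·(-10) - 8·(-9) = 90 - (-72) = 162
k: 8·13 - (-5)·(-10) = 104 - 50 = 54
m × n = (162, 162, 54)
|m × n| = √(162² + 162² + 54²) = √55404 ≈ 235.3805

235.381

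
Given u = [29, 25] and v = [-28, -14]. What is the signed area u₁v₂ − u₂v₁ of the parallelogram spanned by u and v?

29·(-14) - 25·(-28) = -406 - (-700) = 294

294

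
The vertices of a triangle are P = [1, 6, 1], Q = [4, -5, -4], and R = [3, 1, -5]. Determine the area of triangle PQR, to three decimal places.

PQ = (3, -11, -5),  PR = (2, -5, -6)
i: (-11)·(-6) - (-5)·(-5) = 66 - 25 = 41
j: (-5)·2 - 3·(-6) = -10 - (-18) = 8
k: 3·(-5) - (-11)·2 = -15 - (-22) = 7
PQ × PR = (41, 8, 7)
|PQ × PR| = √1794 ≈ 42.3556
area = ½ · 42.3556 ≈ 21.178

21.178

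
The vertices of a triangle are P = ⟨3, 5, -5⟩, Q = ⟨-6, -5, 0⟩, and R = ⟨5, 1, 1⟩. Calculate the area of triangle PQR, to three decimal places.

PQ = (-9, -10, 5),  PR = (2, -4, 6)
i: (-10)·6 - 5·(-4) = -60 - (-20) = -40
j: 5·2 - (-9)·6 = 10 - (-54) = 64
k: (-9)·(-4) - (-10)·2 = 36 - (-20) = 56
PQ × PR = (-40, 64, 56)
|PQ × PR| = √8832 ≈ 93.9787
area = ½ · 93.9787 ≈ 46.989

46.989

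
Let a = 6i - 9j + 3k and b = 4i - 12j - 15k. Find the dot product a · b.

87

a · b = 6·4 + (-9)·(-12) + 3·(-15) = 24 + 108 - 45 = 87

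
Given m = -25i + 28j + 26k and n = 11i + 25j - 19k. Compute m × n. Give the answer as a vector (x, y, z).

i: 28·(-19) - 26·25 = -532 - 650 = -1182
j: 26·11 - (-25)·(-19) = 286 - 475 = -189
k: (-25)·25 - 28·11 = -625 - 308 = -933
m × n = (-1182, -189, -933)

(-1182, -189, -933)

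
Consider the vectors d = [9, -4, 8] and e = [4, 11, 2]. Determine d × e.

i: (-4)·2 - 8·11 = -8 - 88 = -96
j: 8·4 - 9·2 = 32 - 18 = 14
k: 9·11 - (-4)·4 = 99 - (-16) = 115
d × e = (-96, 14, 115)

(-96, 14, 115)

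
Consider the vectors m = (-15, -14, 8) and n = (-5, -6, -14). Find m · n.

m · n = (-15)·(-5) + (-14)·(-6) + 8·(-14) = 75 + 84 - 112 = 47

47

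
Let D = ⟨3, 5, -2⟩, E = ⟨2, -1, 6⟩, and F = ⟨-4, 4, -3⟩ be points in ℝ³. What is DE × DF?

DE = (-1, -6, 8)
DF = (-7, -1, -1)
i: (-6)·(-1) - 8·(-1) = 6 - (-8) = 14
j: 8·(-7) - (-1)·(-1) = -56 - 1 = -57
k: (-1)·(-1) - (-6)·(-7) = 1 - 42 = -41
DE × DF = (14, -57, -41)

(14, -57, -41)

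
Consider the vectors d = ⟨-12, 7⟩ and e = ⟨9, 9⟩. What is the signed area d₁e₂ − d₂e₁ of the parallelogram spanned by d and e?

-171

(-12)·9 - 7·9 = -108 - 63 = -171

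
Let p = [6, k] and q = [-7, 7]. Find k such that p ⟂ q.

6

p · q = 6·(-7) + k·7 = -42 + 7k
Set equal to 0: 7k = 42, so k = 6.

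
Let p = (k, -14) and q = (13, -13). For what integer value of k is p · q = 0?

p · q = k·13 + (-14)·(-13) = 182 + 13k
Set equal to 0: 13k = -182, so k = -14.

-14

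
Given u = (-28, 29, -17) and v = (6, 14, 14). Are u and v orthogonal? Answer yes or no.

u · v = (-28)·6 + 29·14 + (-17)·14 = -168 + 406 - 238 = 0
Zero, so the vectors are orthogonal.

yes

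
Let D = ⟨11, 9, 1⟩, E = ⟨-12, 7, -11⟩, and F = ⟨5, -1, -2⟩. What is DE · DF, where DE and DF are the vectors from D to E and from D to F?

DE = E − D = (-23, -2, -12)
DF = F − D = (-6, -10, -3)
DE · DF = (-23)·(-6) + (-2)·(-10) + (-12)·(-3) = 138 + 20 + 36 = 194

194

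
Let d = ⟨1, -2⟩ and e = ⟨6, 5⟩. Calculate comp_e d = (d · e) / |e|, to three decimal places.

-0.512

d · e = 1·6 + (-2)·5 = 6 - 10 = -4
|e| = √(36 + 25) = √61 ≈ 7.8102
comp_e d = -4 / √61 ≈ -0.512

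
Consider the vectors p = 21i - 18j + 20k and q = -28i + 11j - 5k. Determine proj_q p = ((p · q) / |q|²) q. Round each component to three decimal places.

p · q = 21·(-28) + (-18)·11 + 20·(-5) = -588 - 198 - 100 = -886
|q|² = 784 + 121 + 25 = 930
proj_q p = (-886/930) · (-28, 11, -5) ≈ (26.675, -10.480, 4.763)

(26.675, -10.480, 4.763)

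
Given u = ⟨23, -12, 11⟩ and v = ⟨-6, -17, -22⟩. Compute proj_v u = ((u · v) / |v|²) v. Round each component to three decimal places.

(1.305, 3.698, 4.786)

u · v = 23·(-6) + (-12)·(-17) + 11·(-22) = -138 + 204 - 242 = -176
|v|² = 36 + 289 + 484 = 809
proj_v u = (-176/809) · (-6, -17, -22) ≈ (1.305, 3.698, 4.786)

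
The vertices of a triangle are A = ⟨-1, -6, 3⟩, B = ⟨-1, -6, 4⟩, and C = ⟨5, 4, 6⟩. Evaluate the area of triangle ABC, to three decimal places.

AB = (0, 0, 1),  AC = (6, 10, 3)
i: 0·3 - 1·10 = 0 - 10 = -10
j: 1·6 - 0·3 = 6 - 0 = 6
k: 0·10 - 0·6 = 0 - 0 = 0
AB × AC = (-10, 6, 0)
|AB × AC| = √136 ≈ 11.6619
area = ½ · 11.6619 ≈ 5.831

5.831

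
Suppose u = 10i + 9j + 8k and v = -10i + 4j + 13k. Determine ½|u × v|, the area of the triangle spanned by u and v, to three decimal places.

130.600

i: 9·13 - 8·4 = 117 - 32 = 85
j: 8·(-10) - 10·13 = -80 - 130 = -210
k: 10·4 - 9·(-10) = 40 - (-90) = 130
u × v = (85, -210, 130)
|u × v| = √(85² + (-210)² + 130²) = √68225 ≈ 261.1992
area = ½ · 261.1992 ≈ 130.600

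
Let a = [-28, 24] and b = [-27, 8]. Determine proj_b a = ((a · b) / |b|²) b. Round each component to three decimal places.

(-32.277, 9.564)

a · b = (-28)·(-27) + 24·8 = 756 + 192 = 948
|b|² = 729 + 64 = 793
proj_b a = (948/793) · (-27, 8) ≈ (-32.277, 9.564)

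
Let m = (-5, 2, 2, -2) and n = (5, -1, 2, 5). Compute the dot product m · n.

m · n = (-5)·5 + 2·(-1) + 2·2 + (-2)·5 = -25 - 2 + 4 - 10 = -33

-33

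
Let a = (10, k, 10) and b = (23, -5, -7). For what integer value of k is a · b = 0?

a · b = 10·23 + k·(-5) + 10·(-7) = 160 - 5k
Set equal to 0: -5k = -160, so k = 32.

32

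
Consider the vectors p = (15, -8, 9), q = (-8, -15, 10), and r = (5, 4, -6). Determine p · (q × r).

1121

q × r:
i: (-15)·(-6) - 10·4 = 90 - 40 = 50
j: 10·5 - (-8)·(-6) = 50 - 48 = 2
k: (-8)·4 - (-15)·5 = -32 - (-75) = 43
q × r = (50, 2, 43)
p · (q × r) = 15·50 + (-8)·2 + 9·43 = 750 - 16 + 387 = 1121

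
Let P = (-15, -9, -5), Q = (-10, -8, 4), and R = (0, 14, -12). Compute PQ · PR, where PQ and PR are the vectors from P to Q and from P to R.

PQ = Q − P = (5, 1, 9)
PR = R − P = (15, 23, -7)
PQ · PR = 5·15 + 1·23 + 9·(-7) = 75 + 23 - 63 = 35

35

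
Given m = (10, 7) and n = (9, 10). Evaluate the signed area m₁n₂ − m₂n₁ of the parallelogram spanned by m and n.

10·10 - 7·9 = 100 - 63 = 37

37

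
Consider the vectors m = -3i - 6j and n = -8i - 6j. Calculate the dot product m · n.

60

m · n = (-3)·(-8) + (-6)·(-6) = 24 + 36 = 60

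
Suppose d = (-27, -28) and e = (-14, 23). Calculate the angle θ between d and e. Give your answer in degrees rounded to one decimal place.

d · e = (-27)·(-14) + (-28)·23 = 378 - 644 = -266
|d|² = 729 + 784 = 1513,  |d| = √1513 ≈ 38.897301
|e|² = 196 + 529 = 725,  |e| = √725 ≈ 26.925824
cos θ = -266 / (38.897301 · 26.925824) ≈ -0.25398
θ = arccos(-0.25398) ≈ 104.7°

104.7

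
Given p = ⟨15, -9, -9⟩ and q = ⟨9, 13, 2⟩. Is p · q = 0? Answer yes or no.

yes

p · q = 15·9 + (-9)·13 + (-9)·2 = 135 - 117 - 18 = 0
Zero, so the vectors are orthogonal.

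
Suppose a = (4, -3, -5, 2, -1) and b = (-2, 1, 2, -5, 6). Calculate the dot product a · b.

-37

a · b = 4·(-2) + (-3)·1 + (-5)·2 + 2·(-5) + (-1)·6 = -8 - 3 - 10 - 10 - 6 = -37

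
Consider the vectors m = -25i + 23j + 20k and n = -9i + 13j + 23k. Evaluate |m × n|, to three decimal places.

i: 23·23 - 20·13 = 529 - 260 = 269
j: 20·(-9) - (-25)·23 = -180 - (-575) = 395
k: (-25)·13 - 23·(-9) = -325 - (-207) = -118
m × n = (269, 395, -118)
|m × n| = √(269² + 395² + (-118)²) = √242310 ≈ 492.2499

492.250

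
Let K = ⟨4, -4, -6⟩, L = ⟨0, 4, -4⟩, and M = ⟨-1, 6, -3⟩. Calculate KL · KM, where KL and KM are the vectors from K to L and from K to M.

KL = L − K = (-4, 8, 2)
KM = M − K = (-5, 10, 3)
KL · KM = (-4)·(-5) + 8·10 + 2·3 = 20 + 80 + 6 = 106

106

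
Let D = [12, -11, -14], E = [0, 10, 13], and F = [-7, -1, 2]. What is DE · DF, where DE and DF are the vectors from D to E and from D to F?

DE = E − D = (-12, 21, 27)
DF = F − D = (-19, 10, 16)
DE · DF = (-12)·(-19) + 21·10 + 27·16 = 228 + 210 + 432 = 870

870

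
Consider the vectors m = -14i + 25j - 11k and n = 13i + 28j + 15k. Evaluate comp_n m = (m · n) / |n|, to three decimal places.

10.285

m · n = (-14)·13 + 25·28 + (-11)·15 = -182 + 700 - 165 = 353
|n| = √(169 + 784 + 225) = √1178 ≈ 34.3220
comp_n m = 353 / √1178 ≈ 10.285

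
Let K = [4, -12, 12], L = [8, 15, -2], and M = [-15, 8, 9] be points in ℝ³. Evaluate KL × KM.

KL = (4, 27, -14)
KM = (-19, 20, -3)
i: 27·(-3) - (-14)·20 = -81 - (-280) = 199
j: (-14)·(-19) - 4·(-3) = 266 - (-12) = 278
k: 4·20 - 27·(-19) = 80 - (-513) = 593
KL × KM = (199, 278, 593)

(199, 278, 593)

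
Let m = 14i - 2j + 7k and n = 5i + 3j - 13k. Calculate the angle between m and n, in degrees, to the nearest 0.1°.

m · n = 14·5 + (-2)·3 + 7·(-13) = 70 - 6 - 91 = -27
|m|² = 196 + 4 + 49 = 249,  |m| = √249 ≈ 15.779734
|n|² = 25 + 9 + 169 = 203,  |n| = √203 ≈ 14.247807
cos θ = -27 / (15.779734 · 14.247807) ≈ -0.12009
θ = arccos(-0.12009) ≈ 96.9°

96.9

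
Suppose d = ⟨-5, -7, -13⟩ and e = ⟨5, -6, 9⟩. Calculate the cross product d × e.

i: (-7)·9 - (-13)·(-6) = -63 - 78 = -141
j: (-13)·5 - (-5)·9 = -65 - (-45) = -20
k: (-5)·(-6) - (-7)·5 = 30 - (-35) = 65
d × e = (-141, -20, 65)

(-141, -20, 65)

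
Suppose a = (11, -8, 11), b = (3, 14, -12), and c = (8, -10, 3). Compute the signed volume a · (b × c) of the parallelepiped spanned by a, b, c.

b × c:
i: 14·3 - (-12)·(-10) = 42 - 120 = -78
j: (-12)·8 - 3·3 = -96 - 9 = -105
k: 3·(-10) - 14·8 = -30 - 112 = -142
b × c = (-78, -105, -142)
a · (b × c) = 11·(-78) + (-8)·(-105) + 11·(-142) = -858 + 840 - 1562 = -1580

-1580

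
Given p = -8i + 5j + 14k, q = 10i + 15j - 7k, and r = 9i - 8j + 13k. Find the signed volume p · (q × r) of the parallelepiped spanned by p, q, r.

-5087

q × r:
i: 15·13 - (-7)·(-8) = 195 - 56 = 139
j: (-7)·9 - 10·13 = -63 - 130 = -193
k: 10·(-8) - 15·9 = -80 - 135 = -215
q × r = (139, -193, -215)
p · (q × r) = (-8)·139 + 5·(-193) + 14·(-215) = -1112 - 965 - 3010 = -5087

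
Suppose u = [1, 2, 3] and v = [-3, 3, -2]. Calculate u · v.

u · v = 1·(-3) + 2·3 + 3·(-2) = -3 + 6 - 6 = -3

-3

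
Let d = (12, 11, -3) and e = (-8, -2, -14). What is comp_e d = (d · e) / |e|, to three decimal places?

d · e = 12·(-8) + 11·(-2) + (-3)·(-14) = -96 - 22 + 42 = -76
|e| = √(64 + 4 + 196) = √264 ≈ 16.2481
comp_e d = -76 / √264 ≈ -4.677

-4.677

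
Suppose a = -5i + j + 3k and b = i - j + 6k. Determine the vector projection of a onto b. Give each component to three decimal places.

(0.316, -0.316, 1.895)

a · b = (-5)·1 + 1·(-1) + 3·6 = -5 - 1 + 18 = 12
|b|² = 1 + 1 + 36 = 38
proj_b a = (12/38) · (1, -1, 6) ≈ (0.316, -0.316, 1.895)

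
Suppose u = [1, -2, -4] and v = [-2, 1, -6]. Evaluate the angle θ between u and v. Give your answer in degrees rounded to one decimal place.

u · v = 1·(-2) + (-2)·1 + (-4)·(-6) = -2 - 2 + 24 = 20
|u|² = 1 + 4 + 16 = 21,  |u| = √21 ≈ 4.582576
|v|² = 4 + 1 + 36 = 41,  |v| = √41 ≈ 6.403124
cos θ = 20 / (4.582576 · 6.403124) ≈ 0.68160
θ = arccos(0.68160) ≈ 47.0°

47.0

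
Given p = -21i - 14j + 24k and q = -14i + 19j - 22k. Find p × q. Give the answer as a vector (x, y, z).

(-148, -798, -595)

i: (-14)·(-22) - 24·19 = 308 - 456 = -148
j: 24·(-14) - (-21)·(-22) = -336 - 462 = -798
k: (-21)·19 - (-14)·(-14) = -399 - 196 = -595
p × q = (-148, -798, -595)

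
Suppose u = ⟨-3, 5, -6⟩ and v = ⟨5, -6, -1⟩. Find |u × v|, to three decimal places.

53.094

i: 5·(-1) - (-6)·(-6) = -5 - 36 = -41
j: (-6)·5 - (-3)·(-1) = -30 - 3 = -33
k: (-3)·(-6) - 5·5 = 18 - 25 = -7
u × v = (-41, -33, -7)
|u × v| = √((-41)² + (-33)² + (-7)²) = √2819 ≈ 53.0943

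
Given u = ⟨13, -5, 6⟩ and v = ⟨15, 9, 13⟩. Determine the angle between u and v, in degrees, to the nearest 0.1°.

46.4

u · v = 13·15 + (-5)·9 + 6·13 = 195 - 45 + 78 = 228
|u|² = 169 + 25 + 36 = 230,  |u| = √230 ≈ 15.165751
|v|² = 225 + 81 + 169 = 475,  |v| = √475 ≈ 21.794495
cos θ = 228 / (15.165751 · 21.794495) ≈ 0.68980
θ = arccos(0.68980) ≈ 46.4°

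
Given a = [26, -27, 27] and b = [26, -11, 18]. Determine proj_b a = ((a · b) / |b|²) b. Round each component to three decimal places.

(33.839, -14.317, 23.427)

a · b = 26·26 + (-27)·(-11) + 27·18 = 676 + 297 + 486 = 1459
|b|² = 676 + 121 + 324 = 1121
proj_b a = (1459/1121) · (26, -11, 18) ≈ (33.839, -14.317, 23.427)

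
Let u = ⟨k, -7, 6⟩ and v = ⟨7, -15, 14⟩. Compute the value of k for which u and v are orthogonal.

-27

u · v = k·7 + (-7)·(-15) + 6·14 = 189 + 7k
Set equal to 0: 7k = -189, so k = -27.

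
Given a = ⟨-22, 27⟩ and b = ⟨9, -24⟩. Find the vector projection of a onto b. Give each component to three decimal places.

(-11.589, 30.904)

a · b = (-22)·9 + 27·(-24) = -198 - 648 = -846
|b|² = 81 + 576 = 657
proj_b a = (-846/657) · (9, -24) ≈ (-11.589, 30.904)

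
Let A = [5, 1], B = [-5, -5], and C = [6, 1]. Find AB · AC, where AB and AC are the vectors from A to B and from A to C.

-10

AB = B − A = (-10, -6)
AC = C − A = (1, 0)
AB · AC = (-10)·1 + (-6)·0 = -10 + 0 = -10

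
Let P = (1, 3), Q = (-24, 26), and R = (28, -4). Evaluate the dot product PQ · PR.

-836

PQ = Q − P = (-25, 23)
PR = R − P = (27, -7)
PQ · PR = (-25)·27 + 23·(-7) = -675 - 161 = -836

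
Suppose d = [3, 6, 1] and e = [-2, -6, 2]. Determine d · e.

-40

d · e = 3·(-2) + 6·(-6) + 1·2 = -6 - 36 + 2 = -40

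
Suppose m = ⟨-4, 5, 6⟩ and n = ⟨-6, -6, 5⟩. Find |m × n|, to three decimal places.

i: 5·5 - 6·(-6) = 25 - (-36) = 61
j: 6·(-6) - (-4)·5 = -36 - (-20) = -16
k: (-4)·(-6) - 5·(-6) = 24 - (-30) = 54
m × n = (61, -16, 54)
|m × n| = √(61² + (-16)² + 54²) = √6893 ≈ 83.0241

83.024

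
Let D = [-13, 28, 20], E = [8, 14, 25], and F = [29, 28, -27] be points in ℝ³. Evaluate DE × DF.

(658, 1197, 588)

DE = (21, -14, 5)
DF = (42, 0, -47)
i: (-14)·(-47) - 5·0 = 658 - 0 = 658
j: 5·42 - 21·(-47) = 210 - (-987) = 1197
k: 21·0 - (-14)·42 = 0 - (-588) = 588
DE × DF = (658, 1197, 588)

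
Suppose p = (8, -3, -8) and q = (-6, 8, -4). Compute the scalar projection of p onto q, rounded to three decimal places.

-3.714

p · q = 8·(-6) + (-3)·8 + (-8)·(-4) = -48 - 24 + 32 = -40
|q| = √(36 + 64 + 16) = √116 ≈ 10.7703
comp_q p = -40 / √116 ≈ -3.714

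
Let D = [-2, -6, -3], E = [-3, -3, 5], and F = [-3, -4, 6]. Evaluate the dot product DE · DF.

79

DE = E − D = (-1, 3, 8)
DF = F − D = (-1, 2, 9)
DE · DF = (-1)·(-1) + 3·2 + 8·9 = 1 + 6 + 72 = 79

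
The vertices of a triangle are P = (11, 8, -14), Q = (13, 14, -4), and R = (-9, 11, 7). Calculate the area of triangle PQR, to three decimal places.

144.617

PQ = (2, 6, 10),  PR = (-20, 3, 21)
i: 6·21 - 10·3 = 126 - 30 = 96
j: 10·(-20) - 2·21 = -200 - 42 = -242
k: 2·3 - 6·(-20) = 6 - (-120) = 126
PQ × PR = (96, -242, 126)
|PQ × PR| = √83656 ≈ 289.2335
area = ½ · 289.2335 ≈ 144.617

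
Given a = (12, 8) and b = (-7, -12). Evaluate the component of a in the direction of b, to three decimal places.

a · b = 12·(-7) + 8·(-12) = -84 - 96 = -180
|b| = √(49 + 144) = √193 ≈ 13.8924
comp_b a = -180 / √193 ≈ -12.957

-12.957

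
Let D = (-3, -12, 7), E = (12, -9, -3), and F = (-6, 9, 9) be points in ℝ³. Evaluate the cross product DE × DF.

DE = (15, 3, -10)
DF = (-3, 21, 2)
i: 3·2 - (-10)·21 = 6 - (-210) = 216
j: (-10)·(-3) - 15·2 = 30 - 30 = 0
k: 15·21 - 3·(-3) = 315 - (-9) = 324
DE × DF = (216, 0, 324)

(216, 0, 324)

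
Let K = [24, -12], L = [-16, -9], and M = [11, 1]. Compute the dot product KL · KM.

559

KL = L − K = (-40, 3)
KM = M − K = (-13, 13)
KL · KM = (-40)·(-13) + 3·13 = 520 + 39 = 559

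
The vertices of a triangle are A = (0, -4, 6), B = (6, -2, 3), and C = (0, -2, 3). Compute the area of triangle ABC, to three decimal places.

10.817

AB = (6, 2, -3),  AC = (0, 2, -3)
i: 2·(-3) - (-3)·2 = -6 - (-6) = 0
j: (-3)·0 - 6·(-3) = 0 - (-18) = 18
k: 6·2 - 2·0 = 12 - 0 = 12
AB × AC = (0, 18, 12)
|AB × AC| = √468 ≈ 21.6333
area = ½ · 21.6333 ≈ 10.817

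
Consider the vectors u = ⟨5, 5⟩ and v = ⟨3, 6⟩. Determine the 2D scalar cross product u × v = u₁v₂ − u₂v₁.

5·6 - 5·3 = 30 - 15 = 15

15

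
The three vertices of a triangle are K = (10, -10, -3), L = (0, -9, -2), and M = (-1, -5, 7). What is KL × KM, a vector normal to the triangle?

(5, 89, -39)

KL = (-10, 1, 1)
KM = (-11, 5, 10)
i: 1·10 - 1·5 = 10 - 5 = 5
j: 1·(-11) - (-10)·10 = -11 - (-100) = 89
k: (-10)·5 - 1·(-11) = -50 - (-11) = -39
KL × KM = (5, 89, -39)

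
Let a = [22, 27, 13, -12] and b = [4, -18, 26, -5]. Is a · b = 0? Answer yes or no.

a · b = 22·4 + 27·(-18) + 13·26 + (-12)·(-5) = 88 - 486 + 338 + 60 = 0
Zero, so the vectors are orthogonal.

yes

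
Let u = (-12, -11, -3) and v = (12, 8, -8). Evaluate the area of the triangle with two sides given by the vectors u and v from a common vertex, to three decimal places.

88.408

i: (-11)·(-8) - (-3)·8 = 88 - (-24) = 112
j: (-3)·12 - (-12)·(-8) = -36 - 96 = -132
k: (-12)·8 - (-11)·12 = -96 - (-132) = 36
u × v = (112, -132, 36)
|u × v| = √(112² + (-132)² + 36²) = √31264 ≈ 176.8163
area = ½ · 176.8163 ≈ 88.408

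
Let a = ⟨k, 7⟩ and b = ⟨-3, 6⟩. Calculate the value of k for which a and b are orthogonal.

14

a · b = k·(-3) + 7·6 = 42 - 3k
Set equal to 0: -3k = -42, so k = 14.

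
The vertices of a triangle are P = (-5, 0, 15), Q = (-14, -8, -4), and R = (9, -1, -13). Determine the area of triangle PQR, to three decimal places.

PQ = (-9, -8, -19),  PR = (14, -1, -28)
i: (-8)·(-28) - (-19)·(-1) = 224 - 19 = 205
j: (-19)·14 - (-9)·(-28) = -266 - 252 = -518
k: (-9)·(-1) - (-8)·14 = 9 - (-112) = 121
PQ × PR = (205, -518, 121)
|PQ × PR| = √324990 ≈ 570.0789
area = ½ · 570.0789 ≈ 285.039

285.039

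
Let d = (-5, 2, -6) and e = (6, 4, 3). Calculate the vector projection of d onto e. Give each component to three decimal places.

d · e = (-5)·6 + 2·4 + (-6)·3 = -30 + 8 - 18 = -40
|e|² = 36 + 16 + 9 = 61
proj_e d = (-40/61) · (6, 4, 3) ≈ (-3.934, -2.623, -1.967)

(-3.934, -2.623, -1.967)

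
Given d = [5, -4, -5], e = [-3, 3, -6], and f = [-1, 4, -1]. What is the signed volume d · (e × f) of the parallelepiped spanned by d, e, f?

e × f:
i: 3·(-1) - (-6)·4 = -3 - (-24) = 21
j: (-6)·(-1) - (-3)·(-1) = 6 - 3 = 3
k: (-3)·4 - 3·(-1) = -12 - (-3) = -9
e × f = (21, 3, -9)
d · (e × f) = 5·21 + (-4)·3 + (-5)·(-9) = 105 - 12 + 45 = 138

138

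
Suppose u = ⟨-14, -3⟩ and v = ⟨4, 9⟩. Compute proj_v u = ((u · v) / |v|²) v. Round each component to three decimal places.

u · v = (-14)·4 + (-3)·9 = -56 - 27 = -83
|v|² = 16 + 81 = 97
proj_v u = (-83/97) · (4, 9) ≈ (-3.423, -7.701)

(-3.423, -7.701)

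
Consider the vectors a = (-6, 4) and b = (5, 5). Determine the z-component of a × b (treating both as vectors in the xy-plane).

(-6)·5 - 4·5 = -30 - 20 = -50

-50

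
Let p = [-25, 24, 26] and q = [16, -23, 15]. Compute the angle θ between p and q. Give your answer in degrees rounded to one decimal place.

p · q = (-25)·16 + 24·(-23) + 26·15 = -400 - 552 + 390 = -562
|p|² = 625 + 576 + 676 = 1877,  |p| = √1877 ≈ 43.324358
|q|² = 256 + 529 + 225 = 1010,  |q| = √1010 ≈ 31.780497
cos θ = -562 / (43.324358 · 31.780497) ≈ -0.40817
θ = arccos(-0.40817) ≈ 114.1°

114.1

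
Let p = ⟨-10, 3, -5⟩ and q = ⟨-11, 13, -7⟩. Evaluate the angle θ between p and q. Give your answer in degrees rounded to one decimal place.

p · q = (-10)·(-11) + 3·13 + (-5)·(-7) = 110 + 39 + 35 = 184
|p|² = 100 + 9 + 25 = 134,  |p| = √134 ≈ 11.575837
|q|² = 121 + 169 + 49 = 339,  |q| = √339 ≈ 18.411953
cos θ = 184 / (11.575837 · 18.411953) ≈ 0.86331
θ = arccos(0.86331) ≈ 30.3°

30.3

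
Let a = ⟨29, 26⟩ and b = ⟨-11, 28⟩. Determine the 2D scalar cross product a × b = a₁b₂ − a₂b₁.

1098

29·28 - 26·(-11) = 812 - (-286) = 1098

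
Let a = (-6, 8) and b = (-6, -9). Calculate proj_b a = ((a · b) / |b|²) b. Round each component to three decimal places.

(1.846, 2.769)

a · b = (-6)·(-6) + 8·(-9) = 36 - 72 = -36
|b|² = 36 + 81 = 117
proj_b a = (-36/117) · (-6, -9) ≈ (1.846, 2.769)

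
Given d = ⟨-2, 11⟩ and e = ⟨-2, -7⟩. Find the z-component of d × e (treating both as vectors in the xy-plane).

36

(-2)·(-7) - 11·(-2) = 14 - (-22) = 36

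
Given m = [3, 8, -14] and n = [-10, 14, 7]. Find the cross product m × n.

i: 8·7 - (-14)·14 = 56 - (-196) = 252
j: (-14)·(-10) - 3·7 = 140 - 21 = 119
k: 3·14 - 8·(-10) = 42 - (-80) = 122
m × n = (252, 119, 122)

(252, 119, 122)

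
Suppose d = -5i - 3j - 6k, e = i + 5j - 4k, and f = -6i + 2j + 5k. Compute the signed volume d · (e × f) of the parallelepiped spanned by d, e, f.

-414

e × f:
i: 5·5 - (-4)·2 = 25 - (-8) = 33
j: (-4)·(-6) - 1·5 = 24 - 5 = 19
k: 1·2 - 5·(-6) = 2 - (-30) = 32
e × f = (33, 19, 32)
d · (e × f) = (-5)·33 + (-3)·19 + (-6)·32 = -165 - 57 - 192 = -414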